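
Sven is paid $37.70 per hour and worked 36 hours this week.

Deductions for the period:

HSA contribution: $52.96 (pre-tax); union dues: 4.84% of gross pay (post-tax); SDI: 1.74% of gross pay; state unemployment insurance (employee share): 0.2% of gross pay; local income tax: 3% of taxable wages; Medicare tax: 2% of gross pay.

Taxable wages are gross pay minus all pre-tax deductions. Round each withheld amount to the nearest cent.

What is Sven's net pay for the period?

$1145.95

Gross pay: 36 × $37.70 = $1357.20
HSA contribution: $52.96
Taxable wages = $1357.20 − $52.96 = $1304.24
Local income tax: $1304.24 × 0.03 = $39.13
State unemployment insurance (employee share): $1357.20 × 0.002 = $2.71
SDI: $1357.20 × 0.0174 = $23.62
Medicare tax: $1357.20 × 0.02 = $27.14
Union dues: $1357.20 × 0.0484 = $65.69
Total deductions = $52.96 + $39.13 + $2.71 + $23.62 + $27.14 + $65.69 = $211.25
Net pay = $1357.20 − $211.25 = $1145.95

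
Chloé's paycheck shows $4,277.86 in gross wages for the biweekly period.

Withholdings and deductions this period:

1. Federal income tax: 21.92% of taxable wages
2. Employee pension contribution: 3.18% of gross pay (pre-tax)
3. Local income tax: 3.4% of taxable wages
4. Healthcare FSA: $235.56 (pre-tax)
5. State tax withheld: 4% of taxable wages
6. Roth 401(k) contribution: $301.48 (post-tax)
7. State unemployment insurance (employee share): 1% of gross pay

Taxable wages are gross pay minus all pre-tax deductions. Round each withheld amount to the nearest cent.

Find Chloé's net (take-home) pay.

Healthcare FSA: $235.56
Employee pension contribution: $4,277.86 × 0.0318 = $136.04
Pre-tax total = $235.56 + $136.04 = $371.60
Taxable wages = $4,277.86 − $371.60 = $3,906.26
Federal income tax: $3,906.26 × 0.2192 = $856.25
State tax withheld: $3,906.26 × 0.04 = $156.25
Local income tax: $3,906.26 × 0.034 = $132.81
State unemployment insurance (employee share): $4,277.86 × 0.01 = $42.78
Roth 401(k) contribution: $301.48
Total deductions = $235.56 + $136.04 + $856.25 + $156.25 + $132.81 + $42.78 + $301.48 = $1,861.17
Net pay = $4,277.86 − $1,861.17 = $2,416.69

$2,416.69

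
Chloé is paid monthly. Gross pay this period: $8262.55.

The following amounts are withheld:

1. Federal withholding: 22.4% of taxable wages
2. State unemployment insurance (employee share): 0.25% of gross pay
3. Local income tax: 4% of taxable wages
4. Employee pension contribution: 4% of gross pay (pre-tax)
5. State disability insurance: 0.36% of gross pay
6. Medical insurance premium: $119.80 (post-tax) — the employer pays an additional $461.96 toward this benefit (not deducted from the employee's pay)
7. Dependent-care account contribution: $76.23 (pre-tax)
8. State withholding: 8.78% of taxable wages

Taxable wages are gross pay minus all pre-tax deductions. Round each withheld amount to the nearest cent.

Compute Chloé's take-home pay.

Dependent-care account contribution: $76.23
Employee pension contribution: $8262.55 × 0.04 = $330.50
Pre-tax total = $76.23 + $330.50 = $406.73
Taxable wages = $8262.55 − $406.73 = $7855.82
Federal withholding: $7855.82 × 0.224 = $1759.70
Local income tax: $7855.82 × 0.04 = $314.23
State withholding: $7855.82 × 0.0878 = $689.74
State unemployment insurance (employee share): $8262.55 × 0.0025 = $20.66
State disability insurance: $8262.55 × 0.0036 = $29.75
Medical insurance premium: $119.80
(Employer's $461.96 toward medical insurance premium is not withheld from the employee.)
Total deductions = $76.23 + $330.50 + $1759.70 + $314.23 + $689.74 + $20.66 + $29.75 + $119.80 = $3340.61
Net pay = $8262.55 − $3340.61 = $4921.94

$4921.94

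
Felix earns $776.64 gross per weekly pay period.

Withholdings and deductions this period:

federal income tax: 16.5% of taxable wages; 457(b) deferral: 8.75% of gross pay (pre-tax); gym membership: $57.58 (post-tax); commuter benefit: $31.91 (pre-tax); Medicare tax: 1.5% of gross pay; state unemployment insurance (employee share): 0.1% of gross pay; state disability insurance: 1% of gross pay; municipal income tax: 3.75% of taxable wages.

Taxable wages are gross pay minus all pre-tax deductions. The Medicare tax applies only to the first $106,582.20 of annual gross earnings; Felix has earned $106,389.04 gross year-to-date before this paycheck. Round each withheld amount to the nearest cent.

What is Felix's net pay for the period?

$470.69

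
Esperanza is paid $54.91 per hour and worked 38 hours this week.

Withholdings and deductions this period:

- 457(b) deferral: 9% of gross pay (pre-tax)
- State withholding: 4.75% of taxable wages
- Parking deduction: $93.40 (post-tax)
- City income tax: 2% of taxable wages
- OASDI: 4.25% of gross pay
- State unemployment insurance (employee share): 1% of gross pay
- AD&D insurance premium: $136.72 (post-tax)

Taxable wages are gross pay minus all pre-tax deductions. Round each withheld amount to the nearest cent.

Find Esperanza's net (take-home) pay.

$1430.95

Gross pay: 38 × $54.91 = $2086.58
457(b) deferral: $2086.58 × 0.09 = $187.79
Taxable wages = $2086.58 − $187.79 = $1898.79
State withholding: $1898.79 × 0.0475 = $90.19
City income tax: $1898.79 × 0.02 = $37.98
OASDI: $2086.58 × 0.0425 = $88.68
State unemployment insurance (employee share): $2086.58 × 0.01 = $20.87
AD&D insurance premium: $136.72
Parking deduction: $93.40
Total deductions = $187.79 + $90.19 + $37.98 + $88.68 + $20.87 + $136.72 + $93.40 = $655.63
Net pay = $2086.58 − $655.63 = $1430.95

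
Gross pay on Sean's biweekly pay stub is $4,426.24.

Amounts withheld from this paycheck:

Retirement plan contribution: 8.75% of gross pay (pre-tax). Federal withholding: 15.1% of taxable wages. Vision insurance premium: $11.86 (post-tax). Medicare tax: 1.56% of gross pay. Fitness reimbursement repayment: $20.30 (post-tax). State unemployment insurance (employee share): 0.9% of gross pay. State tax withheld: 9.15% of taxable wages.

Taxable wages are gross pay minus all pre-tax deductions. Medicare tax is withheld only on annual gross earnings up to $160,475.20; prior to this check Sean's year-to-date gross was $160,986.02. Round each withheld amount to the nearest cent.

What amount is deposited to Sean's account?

$2,987.50

Retirement plan contribution: $4,426.24 × 0.0875 = $387.30
Taxable wages = $4,426.24 − $387.30 = $4,038.94
Federal withholding: $4,038.94 × 0.151 = $609.88
State tax withheld: $4,038.94 × 0.0915 = $369.56
Medicare tax: annual cap $160,475.20 already reached (YTD $160,986.02), so $0.00
State unemployment insurance (employee share): $4,426.24 × 0.009 = $39.84
Fitness reimbursement repayment: $20.30
Vision insurance premium: $11.86
Total deductions = $387.30 + $609.88 + $369.56 + $0.00 + $39.84 + $20.30 + $11.86 = $1,438.74
Net pay = $4,426.24 − $1,438.74 = $2,987.50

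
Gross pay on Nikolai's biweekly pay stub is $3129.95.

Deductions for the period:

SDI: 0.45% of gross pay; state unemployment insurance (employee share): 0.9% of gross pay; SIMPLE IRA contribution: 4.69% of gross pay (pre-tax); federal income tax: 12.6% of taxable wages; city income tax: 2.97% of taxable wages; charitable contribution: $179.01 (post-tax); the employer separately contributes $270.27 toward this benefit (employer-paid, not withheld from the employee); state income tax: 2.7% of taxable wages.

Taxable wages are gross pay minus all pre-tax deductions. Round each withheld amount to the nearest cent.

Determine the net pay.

$2216.87

SIMPLE IRA contribution: $3129.95 × 0.0469 = $146.79
Taxable wages = $3129.95 − $146.79 = $2983.16
City income tax: $2983.16 × 0.0297 = $88.60
Federal income tax: $2983.16 × 0.126 = $375.88
State income tax: $2983.16 × 0.027 = $80.55
SDI: $3129.95 × 0.0045 = $14.08
State unemployment insurance (employee share): $3129.95 × 0.009 = $28.17
Charitable contribution: $179.01
(Employer's $270.27 toward charitable contribution is not withheld from the employee.)
Total deductions = $146.79 + $88.60 + $375.88 + $80.55 + $14.08 + $28.17 + $179.01 = $913.08
Net pay = $3129.95 − $913.08 = $2216.87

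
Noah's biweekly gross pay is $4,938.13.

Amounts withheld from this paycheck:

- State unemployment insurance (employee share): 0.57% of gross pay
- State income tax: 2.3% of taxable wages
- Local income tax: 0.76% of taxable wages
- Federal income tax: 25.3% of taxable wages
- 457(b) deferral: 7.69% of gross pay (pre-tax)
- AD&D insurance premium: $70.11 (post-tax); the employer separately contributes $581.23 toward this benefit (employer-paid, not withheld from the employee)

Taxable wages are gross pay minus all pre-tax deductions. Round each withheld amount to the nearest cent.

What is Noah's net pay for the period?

$3,167.38

457(b) deferral: $4,938.13 × 0.0769 = $379.74
Taxable wages = $4,938.13 − $379.74 = $4,558.39
Local income tax: $4,558.39 × 0.0076 = $34.64
Federal income tax: $4,558.39 × 0.253 = $1,153.27
State income tax: $4,558.39 × 0.023 = $104.84
State unemployment insurance (employee share): $4,938.13 × 0.0057 = $28.15
AD&D insurance premium: $70.11
(Employer's $581.23 toward AD&D insurance premium is not withheld from the employee.)
Total deductions = $379.74 + $34.64 + $1,153.27 + $104.84 + $28.15 + $70.11 = $1,770.75
Net pay = $4,938.13 − $1,770.75 = $3,167.38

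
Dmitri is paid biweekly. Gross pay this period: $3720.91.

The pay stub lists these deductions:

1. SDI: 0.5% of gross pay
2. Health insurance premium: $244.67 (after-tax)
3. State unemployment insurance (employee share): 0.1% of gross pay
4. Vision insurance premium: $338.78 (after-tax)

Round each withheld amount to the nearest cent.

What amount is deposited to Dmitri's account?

State unemployment insurance (employee share): $3720.91 × 0.001 = $3.72
SDI: $3720.91 × 0.005 = $18.60
Vision insurance premium: $338.78
Health insurance premium: $244.67
Total deductions = $3.72 + $18.60 + $338.78 + $244.67 = $605.77
Net pay = $3720.91 − $605.77 = $3115.14

$3115.14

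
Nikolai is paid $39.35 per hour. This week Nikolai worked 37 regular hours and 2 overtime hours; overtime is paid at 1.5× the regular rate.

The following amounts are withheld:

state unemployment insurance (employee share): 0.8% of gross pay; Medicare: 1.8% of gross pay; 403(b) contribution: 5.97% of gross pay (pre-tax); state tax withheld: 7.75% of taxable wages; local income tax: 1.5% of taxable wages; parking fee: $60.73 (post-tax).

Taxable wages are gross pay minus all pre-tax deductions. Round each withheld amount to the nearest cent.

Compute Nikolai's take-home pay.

Regular pay: 37 × $39.35 = $1,455.95
Overtime pay: 2 × $39.35 × 1.5 = $118.05
Gross pay = $1,455.95 + $118.05 = $1,574.00
403(b) contribution: $1,574.00 × 0.0597 = $93.97
Taxable wages = $1,574.00 − $93.97 = $1,480.03
State tax withheld: $1,480.03 × 0.0775 = $114.70
Local income tax: $1,480.03 × 0.015 = $22.20
Medicare: $1,574.00 × 0.018 = $28.33
State unemployment insurance (employee share): $1,574.00 × 0.008 = $12.59
Parking fee: $60.73
Total deductions = $93.97 + $114.70 + $22.20 + $28.33 + $12.59 + $60.73 = $332.52
Net pay = $1,574.00 − $332.52 = $1,241.48

$1,241.48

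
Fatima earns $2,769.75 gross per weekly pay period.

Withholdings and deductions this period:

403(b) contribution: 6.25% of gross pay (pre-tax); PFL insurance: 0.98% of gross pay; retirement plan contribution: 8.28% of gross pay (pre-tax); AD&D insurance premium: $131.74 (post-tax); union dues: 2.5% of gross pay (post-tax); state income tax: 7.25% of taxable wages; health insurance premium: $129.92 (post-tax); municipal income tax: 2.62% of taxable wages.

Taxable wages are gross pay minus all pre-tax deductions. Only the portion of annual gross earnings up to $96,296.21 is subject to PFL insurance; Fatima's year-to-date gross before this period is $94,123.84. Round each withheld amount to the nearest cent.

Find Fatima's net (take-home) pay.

Retirement plan contribution: $2,769.75 × 0.0828 = $229.34
403(b) contribution: $2,769.75 × 0.0625 = $173.11
Pre-tax total = $229.34 + $173.11 = $402.45
Taxable wages = $2,769.75 − $402.45 = $2,367.30
Municipal income tax: $2,367.30 × 0.0262 = $62.02
State income tax: $2,367.30 × 0.0725 = $171.63
PFL insurance: only $96,296.21 − $94,123.84 = $2,172.37 of this check is subject → $2,172.37 × 0.0098 = $21.29
Union dues: $2,769.75 × 0.025 = $69.24
Health insurance premium: $129.92
AD&D insurance premium: $131.74
Total deductions = $229.34 + $173.11 + $62.02 + $171.63 + $21.29 + $69.24 + $129.92 + $131.74 = $988.29
Net pay = $2,769.75 − $988.29 = $1,781.46

$1,781.46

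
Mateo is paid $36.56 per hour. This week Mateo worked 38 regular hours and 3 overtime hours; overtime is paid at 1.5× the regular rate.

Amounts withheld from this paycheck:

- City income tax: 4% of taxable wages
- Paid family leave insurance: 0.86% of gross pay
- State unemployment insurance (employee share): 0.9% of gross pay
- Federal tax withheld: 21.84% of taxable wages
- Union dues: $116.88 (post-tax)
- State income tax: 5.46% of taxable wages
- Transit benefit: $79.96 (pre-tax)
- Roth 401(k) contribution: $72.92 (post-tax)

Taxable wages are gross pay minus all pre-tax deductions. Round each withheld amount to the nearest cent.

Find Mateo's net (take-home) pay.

Regular pay: 38 × $36.56 = $1,389.28
Overtime pay: 3 × $36.56 × 1.5 = $164.52
Gross pay = $1,389.28 + $164.52 = $1,553.80
Transit benefit: $79.96
Taxable wages = $1,553.80 − $79.96 = $1,473.84
City income tax: $1,473.84 × 0.04 = $58.95
Federal tax withheld: $1,473.84 × 0.2184 = $321.89
State income tax: $1,473.84 × 0.0546 = $80.47
Paid family leave insurance: $1,553.80 × 0.0086 = $13.36
State unemployment insurance (employee share): $1,553.80 × 0.009 = $13.98
Union dues: $116.88
Roth 401(k) contribution: $72.92
Total deductions = $79.96 + $58.95 + $321.89 + $80.47 + $13.36 + $13.98 + $116.88 + $72.92 = $758.41
Net pay = $1,553.80 − $758.41 = $795.39

$795.39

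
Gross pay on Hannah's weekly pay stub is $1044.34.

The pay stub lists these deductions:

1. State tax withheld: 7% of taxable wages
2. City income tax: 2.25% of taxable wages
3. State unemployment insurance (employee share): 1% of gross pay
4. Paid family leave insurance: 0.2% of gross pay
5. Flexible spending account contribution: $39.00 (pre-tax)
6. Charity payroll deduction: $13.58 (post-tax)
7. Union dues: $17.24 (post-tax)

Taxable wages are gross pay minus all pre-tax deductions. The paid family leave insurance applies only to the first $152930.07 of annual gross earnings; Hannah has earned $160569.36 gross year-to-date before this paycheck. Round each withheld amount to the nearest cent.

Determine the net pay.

$871.09

Flexible spending account contribution: $39.00
Taxable wages = $1044.34 − $39.00 = $1005.34
State tax withheld: $1005.34 × 0.07 = $70.37
City income tax: $1005.34 × 0.0225 = $22.62
State unemployment insurance (employee share): $1044.34 × 0.01 = $10.44
Paid family leave insurance: annual cap $152930.07 already reached (YTD $160569.36), so $0.00
Charity payroll deduction: $13.58
Union dues: $17.24
Total deductions = $39.00 + $70.37 + $22.62 + $10.44 + $0.00 + $13.58 + $17.24 = $173.25
Net pay = $1044.34 − $173.25 = $871.09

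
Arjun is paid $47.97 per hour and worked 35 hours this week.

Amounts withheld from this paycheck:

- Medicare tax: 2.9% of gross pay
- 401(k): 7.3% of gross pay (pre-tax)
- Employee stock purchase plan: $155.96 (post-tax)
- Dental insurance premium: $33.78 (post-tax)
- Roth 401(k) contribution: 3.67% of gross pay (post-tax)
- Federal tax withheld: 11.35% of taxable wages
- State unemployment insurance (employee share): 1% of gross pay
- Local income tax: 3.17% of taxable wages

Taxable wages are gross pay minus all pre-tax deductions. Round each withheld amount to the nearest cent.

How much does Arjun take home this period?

$1013.56

Gross pay: 35 × $47.97 = $1678.95
401(k): $1678.95 × 0.073 = $122.56
Taxable wages = $1678.95 − $122.56 = $1556.39
Local income tax: $1556.39 × 0.0317 = $49.34
Federal tax withheld: $1556.39 × 0.1135 = $176.65
Medicare tax: $1678.95 × 0.029 = $48.69
State unemployment insurance (employee share): $1678.95 × 0.01 = $16.79
Employee stock purchase plan: $155.96
Dental insurance premium: $33.78
Roth 401(k) contribution: $1678.95 × 0.0367 = $61.62
Total deductions = $122.56 + $49.34 + $176.65 + $48.69 + $16.79 + $155.96 + $33.78 + $61.62 = $665.39
Net pay = $1678.95 − $665.39 = $1013.56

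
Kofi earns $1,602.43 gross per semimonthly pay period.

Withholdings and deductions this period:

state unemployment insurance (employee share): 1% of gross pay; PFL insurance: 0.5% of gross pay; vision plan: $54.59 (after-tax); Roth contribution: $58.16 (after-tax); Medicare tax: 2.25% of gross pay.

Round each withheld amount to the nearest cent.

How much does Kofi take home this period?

$1,429.60

State unemployment insurance (employee share): $1,602.43 × 0.01 = $16.02
Medicare tax: $1,602.43 × 0.0225 = $36.05
PFL insurance: $1,602.43 × 0.005 = $8.01
Vision plan: $54.59
Roth contribution: $58.16
Total deductions = $16.02 + $36.05 + $8.01 + $54.59 + $58.16 = $172.83
Net pay = $1,602.43 − $172.83 = $1,429.60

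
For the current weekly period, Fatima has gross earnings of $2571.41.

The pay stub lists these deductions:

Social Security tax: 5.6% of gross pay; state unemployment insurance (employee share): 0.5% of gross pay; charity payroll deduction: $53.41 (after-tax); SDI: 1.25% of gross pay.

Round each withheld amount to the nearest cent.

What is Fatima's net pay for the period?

$2329.00

SDI: $2571.41 × 0.0125 = $32.14
State unemployment insurance (employee share): $2571.41 × 0.005 = $12.86
Social Security tax: $2571.41 × 0.056 = $144.00
Charity payroll deduction: $53.41
Total deductions = $32.14 + $12.86 + $144.00 + $53.41 = $242.41
Net pay = $2571.41 − $242.41 = $2329.00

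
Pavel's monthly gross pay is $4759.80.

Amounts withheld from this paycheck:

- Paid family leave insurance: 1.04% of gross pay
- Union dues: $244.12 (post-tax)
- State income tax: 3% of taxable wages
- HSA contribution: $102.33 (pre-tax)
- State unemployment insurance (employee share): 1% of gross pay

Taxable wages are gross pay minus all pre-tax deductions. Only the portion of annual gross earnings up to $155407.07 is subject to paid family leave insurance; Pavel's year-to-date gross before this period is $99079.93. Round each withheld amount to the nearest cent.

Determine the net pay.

$4176.53

HSA contribution: $102.33
Taxable wages = $4759.80 − $102.33 = $4657.47
State income tax: $4657.47 × 0.03 = $139.72
State unemployment insurance (employee share): $4759.80 × 0.01 = $47.60
Paid family leave insurance: cap not yet reached, full $4759.80 is subject → $4759.80 × 0.0104 = $49.50
Union dues: $244.12
Total deductions = $102.33 + $139.72 + $47.60 + $49.50 + $244.12 = $583.27
Net pay = $4759.80 − $583.27 = $4176.53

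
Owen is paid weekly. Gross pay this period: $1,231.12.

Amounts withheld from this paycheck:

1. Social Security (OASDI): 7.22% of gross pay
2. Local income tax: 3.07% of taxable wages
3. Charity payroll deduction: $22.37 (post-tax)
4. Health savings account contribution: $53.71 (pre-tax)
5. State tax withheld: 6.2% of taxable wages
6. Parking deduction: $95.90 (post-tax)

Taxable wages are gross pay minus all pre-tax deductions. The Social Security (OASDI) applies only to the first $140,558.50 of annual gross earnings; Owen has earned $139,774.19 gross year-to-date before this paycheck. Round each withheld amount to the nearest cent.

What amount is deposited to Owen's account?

$893.36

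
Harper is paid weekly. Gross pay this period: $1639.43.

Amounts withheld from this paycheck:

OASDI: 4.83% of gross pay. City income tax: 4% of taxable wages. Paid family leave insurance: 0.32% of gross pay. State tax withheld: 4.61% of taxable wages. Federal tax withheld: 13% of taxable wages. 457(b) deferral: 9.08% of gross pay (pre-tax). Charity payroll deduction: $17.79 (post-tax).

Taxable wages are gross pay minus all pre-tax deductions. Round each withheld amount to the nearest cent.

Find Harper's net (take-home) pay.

457(b) deferral: $1639.43 × 0.0908 = $148.86
Taxable wages = $1639.43 − $148.86 = $1490.57
State tax withheld: $1490.57 × 0.0461 = $68.72
Federal tax withheld: $1490.57 × 0.13 = $193.77
City income tax: $1490.57 × 0.04 = $59.62
OASDI: $1639.43 × 0.0483 = $79.18
Paid family leave insurance: $1639.43 × 0.0032 = $5.25
Charity payroll deduction: $17.79
Total deductions = $148.86 + $68.72 + $193.77 + $59.62 + $79.18 + $5.25 + $17.79 = $573.19
Net pay = $1639.43 − $573.19 = $1066.24

$1066.24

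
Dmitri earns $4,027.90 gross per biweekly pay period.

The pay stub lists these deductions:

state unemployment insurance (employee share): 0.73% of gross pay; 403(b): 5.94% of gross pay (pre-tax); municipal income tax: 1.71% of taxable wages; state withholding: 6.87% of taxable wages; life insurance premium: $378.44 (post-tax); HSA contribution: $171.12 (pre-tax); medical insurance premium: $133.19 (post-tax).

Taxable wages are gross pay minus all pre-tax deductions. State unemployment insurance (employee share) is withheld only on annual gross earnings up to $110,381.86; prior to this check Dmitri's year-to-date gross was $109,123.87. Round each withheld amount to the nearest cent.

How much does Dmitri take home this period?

403(b): $4,027.90 × 0.0594 = $239.26
HSA contribution: $171.12
Pre-tax total = $239.26 + $171.12 = $410.38
Taxable wages = $4,027.90 − $410.38 = $3,617.52
State withholding: $3,617.52 × 0.0687 = $248.52
Municipal income tax: $3,617.52 × 0.0171 = $61.86
State unemployment insurance (employee share): only $110,381.86 − $109,123.87 = $1,257.99 of this check is subject → $1,257.99 × 0.0073 = $9.18
Medical insurance premium: $133.19
Life insurance premium: $378.44
Total deductions = $239.26 + $171.12 + $248.52 + $61.86 + $9.18 + $133.19 + $378.44 = $1,241.57
Net pay = $4,027.90 − $1,241.57 = $2,786.33

$2,786.33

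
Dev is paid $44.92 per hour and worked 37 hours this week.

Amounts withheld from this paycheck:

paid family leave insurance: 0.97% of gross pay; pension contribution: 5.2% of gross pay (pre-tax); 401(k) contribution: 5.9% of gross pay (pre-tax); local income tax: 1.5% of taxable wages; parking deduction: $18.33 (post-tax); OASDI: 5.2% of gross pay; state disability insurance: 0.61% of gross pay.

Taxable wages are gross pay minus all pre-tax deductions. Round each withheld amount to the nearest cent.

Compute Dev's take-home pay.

Gross pay: 37 × $44.92 = $1,662.04
401(k) contribution: $1,662.04 × 0.059 = $98.06
Pension contribution: $1,662.04 × 0.052 = $86.43
Pre-tax total = $98.06 + $86.43 = $184.49
Taxable wages = $1,662.04 − $184.49 = $1,477.55
Local income tax: $1,477.55 × 0.015 = $22.16
OASDI: $1,662.04 × 0.052 = $86.43
State disability insurance: $1,662.04 × 0.0061 = $10.14
Paid family leave insurance: $1,662.04 × 0.0097 = $16.12
Parking deduction: $18.33
Total deductions = $98.06 + $86.43 + $22.16 + $86.43 + $10.14 + $16.12 + $18.33 = $337.67
Net pay = $1,662.04 − $337.67 = $1,324.37

$1,324.37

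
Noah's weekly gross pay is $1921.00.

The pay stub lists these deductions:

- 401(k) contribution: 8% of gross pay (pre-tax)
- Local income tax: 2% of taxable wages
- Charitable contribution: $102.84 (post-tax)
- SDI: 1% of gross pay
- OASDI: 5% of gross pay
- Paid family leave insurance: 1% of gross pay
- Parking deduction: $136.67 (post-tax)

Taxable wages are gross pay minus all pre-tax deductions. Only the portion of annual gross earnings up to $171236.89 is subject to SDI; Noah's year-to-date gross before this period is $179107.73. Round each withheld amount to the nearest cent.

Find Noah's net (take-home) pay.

401(k) contribution: $1921.00 × 0.08 = $153.68
Taxable wages = $1921.00 − $153.68 = $1767.32
Local income tax: $1767.32 × 0.02 = $35.35
Paid family leave insurance: $1921.00 × 0.01 = $19.21
SDI: annual cap $171236.89 already reached (YTD $179107.73), so $0.00
OASDI: $1921.00 × 0.05 = $96.05
Parking deduction: $136.67
Charitable contribution: $102.84
Total deductions = $153.68 + $35.35 + $19.21 + $0.00 + $96.05 + $136.67 + $102.84 = $543.80
Net pay = $1921.00 − $543.80 = $1377.20

$1377.20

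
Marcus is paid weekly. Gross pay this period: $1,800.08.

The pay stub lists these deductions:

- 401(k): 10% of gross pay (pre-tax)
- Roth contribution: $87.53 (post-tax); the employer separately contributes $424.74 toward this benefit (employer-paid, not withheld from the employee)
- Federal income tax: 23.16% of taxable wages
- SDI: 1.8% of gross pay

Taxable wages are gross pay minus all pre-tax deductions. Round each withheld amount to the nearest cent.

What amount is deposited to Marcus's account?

401(k): $1,800.08 × 0.1 = $180.01
Taxable wages = $1,800.08 − $180.01 = $1,620.07
Federal income tax: $1,620.07 × 0.2316 = $375.21
SDI: $1,800.08 × 0.018 = $32.40
Roth contribution: $87.53
(Employer's $424.74 toward Roth contribution is not withheld from the employee.)
Total deductions = $180.01 + $375.21 + $32.40 + $87.53 = $675.15
Net pay = $1,800.08 − $675.15 = $1,124.93

$1,124.93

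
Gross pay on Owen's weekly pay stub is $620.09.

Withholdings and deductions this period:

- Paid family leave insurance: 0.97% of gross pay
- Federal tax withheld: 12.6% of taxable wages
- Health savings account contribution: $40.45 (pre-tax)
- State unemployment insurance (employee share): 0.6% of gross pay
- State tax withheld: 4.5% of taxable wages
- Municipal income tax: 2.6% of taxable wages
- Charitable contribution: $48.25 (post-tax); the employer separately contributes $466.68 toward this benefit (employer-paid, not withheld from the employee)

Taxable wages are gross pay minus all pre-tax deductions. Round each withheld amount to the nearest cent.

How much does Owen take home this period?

$407.48

Health savings account contribution: $40.45
Taxable wages = $620.09 − $40.45 = $579.64
Municipal income tax: $579.64 × 0.026 = $15.07
Federal tax withheld: $579.64 × 0.126 = $73.03
State tax withheld: $579.64 × 0.045 = $26.08
Paid family leave insurance: $620.09 × 0.0097 = $6.01
State unemployment insurance (employee share): $620.09 × 0.006 = $3.72
Charitable contribution: $48.25
(Employer's $466.68 toward charitable contribution is not withheld from the employee.)
Total deductions = $40.45 + $15.07 + $73.03 + $26.08 + $6.01 + $3.72 + $48.25 = $212.61
Net pay = $620.09 − $212.61 = $407.48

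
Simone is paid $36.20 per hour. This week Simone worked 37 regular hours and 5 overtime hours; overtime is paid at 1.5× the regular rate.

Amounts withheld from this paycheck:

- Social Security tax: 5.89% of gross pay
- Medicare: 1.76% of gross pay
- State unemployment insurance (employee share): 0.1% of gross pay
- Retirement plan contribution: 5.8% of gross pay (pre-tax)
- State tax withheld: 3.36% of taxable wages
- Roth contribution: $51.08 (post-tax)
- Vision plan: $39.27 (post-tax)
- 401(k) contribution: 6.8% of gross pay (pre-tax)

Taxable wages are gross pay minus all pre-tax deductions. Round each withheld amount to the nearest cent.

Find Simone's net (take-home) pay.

$1145.43

Regular pay: 37 × $36.20 = $1339.40
Overtime pay: 5 × $36.20 × 1.5 = $271.50
Gross pay = $1339.40 + $271.50 = $1610.90
401(k) contribution: $1610.90 × 0.068 = $109.54
Retirement plan contribution: $1610.90 × 0.058 = $93.43
Pre-tax total = $109.54 + $93.43 = $202.97
Taxable wages = $1610.90 − $202.97 = $1407.93
State tax withheld: $1407.93 × 0.0336 = $47.31
State unemployment insurance (employee share): $1610.90 × 0.001 = $1.61
Social Security tax: $1610.90 × 0.0589 = $94.88
Medicare: $1610.90 × 0.0176 = $28.35
Vision plan: $39.27
Roth contribution: $51.08
Total deductions = $109.54 + $93.43 + $47.31 + $1.61 + $94.88 + $28.35 + $39.27 + $51.08 = $465.47
Net pay = $1610.90 − $465.47 = $1145.43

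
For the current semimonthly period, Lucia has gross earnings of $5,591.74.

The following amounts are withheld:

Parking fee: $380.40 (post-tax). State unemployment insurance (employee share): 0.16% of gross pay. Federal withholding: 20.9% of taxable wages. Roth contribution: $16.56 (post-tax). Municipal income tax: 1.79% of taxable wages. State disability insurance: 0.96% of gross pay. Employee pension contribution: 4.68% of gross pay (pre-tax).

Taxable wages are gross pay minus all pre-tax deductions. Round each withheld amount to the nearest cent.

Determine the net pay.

Employee pension contribution: $5,591.74 × 0.0468 = $261.69
Taxable wages = $5,591.74 − $261.69 = $5,330.05
Municipal income tax: $5,330.05 × 0.0179 = $95.41
Federal withholding: $5,330.05 × 0.209 = $1,113.98
State unemployment insurance (employee share): $5,591.74 × 0.0016 = $8.95
State disability insurance: $5,591.74 × 0.0096 = $53.68
Roth contribution: $16.56
Parking fee: $380.40
Total deductions = $261.69 + $95.41 + $1,113.98 + $8.95 + $53.68 + $16.56 + $380.40 = $1,930.67
Net pay = $5,591.74 − $1,930.67 = $3,661.07

$3,661.07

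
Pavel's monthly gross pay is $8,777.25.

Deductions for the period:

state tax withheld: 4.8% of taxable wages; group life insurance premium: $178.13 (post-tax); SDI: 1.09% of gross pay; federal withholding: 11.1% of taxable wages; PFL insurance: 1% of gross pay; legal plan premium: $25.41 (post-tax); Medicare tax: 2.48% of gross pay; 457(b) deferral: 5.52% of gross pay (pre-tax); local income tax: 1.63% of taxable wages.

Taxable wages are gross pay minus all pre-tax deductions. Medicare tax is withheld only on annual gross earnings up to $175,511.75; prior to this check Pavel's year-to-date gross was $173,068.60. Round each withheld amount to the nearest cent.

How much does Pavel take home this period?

457(b) deferral: $8,777.25 × 0.0552 = $484.50
Taxable wages = $8,777.25 − $484.50 = $8,292.75
State tax withheld: $8,292.75 × 0.048 = $398.05
Local income tax: $8,292.75 × 0.0163 = $135.17
Federal withholding: $8,292.75 × 0.111 = $920.50
SDI: $8,777.25 × 0.0109 = $95.67
PFL insurance: $8,777.25 × 0.01 = $87.77
Medicare tax: only $175,511.75 − $173,068.60 = $2,443.15 of this check is subject → $2,443.15 × 0.0248 = $60.59
Group life insurance premium: $178.13
Legal plan premium: $25.41
Total deductions = $484.50 + $398.05 + $135.17 + $920.50 + $95.67 + $87.77 + $60.59 + $178.13 + $25.41 = $2,385.79
Net pay = $8,777.25 − $2,385.79 = $6,391.46

$6,391.46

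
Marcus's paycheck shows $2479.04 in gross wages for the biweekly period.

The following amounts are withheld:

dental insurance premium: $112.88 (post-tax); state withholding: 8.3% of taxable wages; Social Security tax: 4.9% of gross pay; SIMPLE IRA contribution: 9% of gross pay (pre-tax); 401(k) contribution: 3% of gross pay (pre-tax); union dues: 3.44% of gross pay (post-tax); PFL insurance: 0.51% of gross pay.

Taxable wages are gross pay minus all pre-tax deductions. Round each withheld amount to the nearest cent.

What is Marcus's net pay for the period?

SIMPLE IRA contribution: $2479.04 × 0.09 = $223.11
401(k) contribution: $2479.04 × 0.03 = $74.37
Pre-tax total = $223.11 + $74.37 = $297.48
Taxable wages = $2479.04 − $297.48 = $2181.56
State withholding: $2181.56 × 0.083 = $181.07
PFL insurance: $2479.04 × 0.0051 = $12.64
Social Security tax: $2479.04 × 0.049 = $121.47
Union dues: $2479.04 × 0.0344 = $85.28
Dental insurance premium: $112.88
Total deductions = $223.11 + $74.37 + $181.07 + $12.64 + $121.47 + $85.28 + $112.88 = $810.82
Net pay = $2479.04 − $810.82 = $1668.22

$1668.22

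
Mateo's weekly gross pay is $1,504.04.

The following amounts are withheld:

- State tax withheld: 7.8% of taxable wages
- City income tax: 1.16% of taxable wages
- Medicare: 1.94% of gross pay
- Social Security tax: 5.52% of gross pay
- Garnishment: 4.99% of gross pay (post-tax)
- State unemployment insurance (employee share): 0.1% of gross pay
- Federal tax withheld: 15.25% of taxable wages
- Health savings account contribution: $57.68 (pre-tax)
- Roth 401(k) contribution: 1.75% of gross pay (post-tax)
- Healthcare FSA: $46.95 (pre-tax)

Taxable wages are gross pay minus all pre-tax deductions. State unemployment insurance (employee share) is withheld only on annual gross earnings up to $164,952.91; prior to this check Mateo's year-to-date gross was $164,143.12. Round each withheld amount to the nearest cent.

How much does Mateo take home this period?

Healthcare FSA: $46.95
Health savings account contribution: $57.68
Pre-tax total = $46.95 + $57.68 = $104.63
Taxable wages = $1,504.04 − $104.63 = $1,399.41
City income tax: $1,399.41 × 0.0116 = $16.23
Federal tax withheld: $1,399.41 × 0.1525 = $213.41
State tax withheld: $1,399.41 × 0.078 = $109.15
Medicare: $1,504.04 × 0.0194 = $29.18
Social Security tax: $1,504.04 × 0.0552 = $83.02
State unemployment insurance (employee share): only $164,952.91 − $164,143.12 = $809.79 of this check is subject → $809.79 × 0.001 = $0.81
Garnishment: $1,504.04 × 0.0499 = $75.05
Roth 401(k) contribution: $1,504.04 × 0.0175 = $26.32
Total deductions = $46.95 + $57.68 + $16.23 + $213.41 + $109.15 + $29.18 + $83.02 + $0.81 + $75.05 + $26.32 = $657.80
Net pay = $1,504.04 − $657.80 = $846.24

$846.24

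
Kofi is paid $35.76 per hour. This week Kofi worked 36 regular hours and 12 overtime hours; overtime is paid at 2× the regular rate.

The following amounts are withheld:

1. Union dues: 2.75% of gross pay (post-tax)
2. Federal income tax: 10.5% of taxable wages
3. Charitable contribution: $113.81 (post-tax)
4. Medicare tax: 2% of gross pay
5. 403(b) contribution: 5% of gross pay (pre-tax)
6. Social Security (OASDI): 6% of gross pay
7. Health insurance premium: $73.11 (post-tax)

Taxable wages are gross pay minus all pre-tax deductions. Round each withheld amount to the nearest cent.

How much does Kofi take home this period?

Regular pay: 36 × $35.76 = $1287.36
Overtime pay: 12 × $35.76 × 2 = $858.24
Gross pay = $1287.36 + $858.24 = $2145.60
403(b) contribution: $2145.60 × 0.05 = $107.28
Taxable wages = $2145.60 − $107.28 = $2038.32
Federal income tax: $2038.32 × 0.105 = $214.02
Social Security (OASDI): $2145.60 × 0.06 = $128.74
Medicare tax: $2145.60 × 0.02 = $42.91
Charitable contribution: $113.81
Union dues: $2145.60 × 0.0275 = $59.00
Health insurance premium: $73.11
Total deductions = $107.28 + $214.02 + $128.74 + $42.91 + $113.81 + $59.00 + $73.11 = $738.87
Net pay = $2145.60 − $738.87 = $1406.73

$1406.73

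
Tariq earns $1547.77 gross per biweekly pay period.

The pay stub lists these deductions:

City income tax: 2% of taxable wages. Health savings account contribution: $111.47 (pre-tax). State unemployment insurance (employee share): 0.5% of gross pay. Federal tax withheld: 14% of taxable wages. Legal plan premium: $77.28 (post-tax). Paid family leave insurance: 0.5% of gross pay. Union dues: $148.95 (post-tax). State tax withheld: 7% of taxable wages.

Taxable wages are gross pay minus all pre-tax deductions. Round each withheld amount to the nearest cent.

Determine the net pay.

Health savings account contribution: $111.47
Taxable wages = $1547.77 − $111.47 = $1436.30
State tax withheld: $1436.30 × 0.07 = $100.54
City income tax: $1436.30 × 0.02 = $28.73
Federal tax withheld: $1436.30 × 0.14 = $201.08
State unemployment insurance (employee share): $1547.77 × 0.005 = $7.74
Paid family leave insurance: $1547.77 × 0.005 = $7.74
Legal plan premium: $77.28
Union dues: $148.95
Total deductions = $111.47 + $100.54 + $28.73 + $201.08 + $7.74 + $7.74 + $77.28 + $148.95 = $683.53
Net pay = $1547.77 − $683.53 = $864.24

$864.24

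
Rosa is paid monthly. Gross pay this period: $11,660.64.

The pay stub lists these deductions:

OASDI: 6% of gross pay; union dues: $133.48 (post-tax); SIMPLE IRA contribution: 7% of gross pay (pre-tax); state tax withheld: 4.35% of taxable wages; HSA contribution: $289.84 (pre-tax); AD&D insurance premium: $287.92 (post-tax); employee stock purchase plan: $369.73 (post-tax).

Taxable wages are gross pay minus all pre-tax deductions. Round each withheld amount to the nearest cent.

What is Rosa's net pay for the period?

$8,604.67

HSA contribution: $289.84
SIMPLE IRA contribution: $11,660.64 × 0.07 = $816.24
Pre-tax total = $289.84 + $816.24 = $1,106.08
Taxable wages = $11,660.64 − $1,106.08 = $10,554.56
State tax withheld: $10,554.56 × 0.0435 = $459.12
OASDI: $11,660.64 × 0.06 = $699.64
AD&D insurance premium: $287.92
Union dues: $133.48
Employee stock purchase plan: $369.73
Total deductions = $289.84 + $816.24 + $459.12 + $699.64 + $287.92 + $133.48 + $369.73 = $3,055.97
Net pay = $11,660.64 − $3,055.97 = $8,604.67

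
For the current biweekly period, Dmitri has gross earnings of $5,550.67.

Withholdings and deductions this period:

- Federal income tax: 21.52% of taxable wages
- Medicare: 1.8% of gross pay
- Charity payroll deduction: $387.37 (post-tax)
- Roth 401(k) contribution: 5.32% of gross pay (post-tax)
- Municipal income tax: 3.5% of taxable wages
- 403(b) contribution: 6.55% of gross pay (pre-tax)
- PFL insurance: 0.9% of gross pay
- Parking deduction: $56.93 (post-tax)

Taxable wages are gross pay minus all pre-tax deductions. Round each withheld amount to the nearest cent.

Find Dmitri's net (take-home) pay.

403(b) contribution: $5,550.67 × 0.0655 = $363.57
Taxable wages = $5,550.67 − $363.57 = $5,187.10
Federal income tax: $5,187.10 × 0.2152 = $1,116.26
Municipal income tax: $5,187.10 × 0.035 = $181.55
PFL insurance: $5,550.67 × 0.009 = $49.96
Medicare: $5,550.67 × 0.018 = $99.91
Parking deduction: $56.93
Charity payroll deduction: $387.37
Roth 401(k) contribution: $5,550.67 × 0.0532 = $295.30
Total deductions = $363.57 + $1,116.26 + $181.55 + $49.96 + $99.91 + $56.93 + $387.37 + $295.30 = $2,550.85
Net pay = $5,550.67 − $2,550.85 = $2,999.82

$2,999.82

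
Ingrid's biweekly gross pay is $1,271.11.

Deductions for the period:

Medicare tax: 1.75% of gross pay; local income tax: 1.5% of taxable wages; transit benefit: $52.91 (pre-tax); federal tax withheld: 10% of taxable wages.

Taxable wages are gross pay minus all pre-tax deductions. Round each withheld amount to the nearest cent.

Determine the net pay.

$1,055.87

Transit benefit: $52.91
Taxable wages = $1,271.11 − $52.91 = $1,218.20
Local income tax: $1,218.20 × 0.015 = $18.27
Federal tax withheld: $1,218.20 × 0.1 = $121.82
Medicare tax: $1,271.11 × 0.0175 = $22.24
Total deductions = $52.91 + $18.27 + $121.82 + $22.24 = $215.24
Net pay = $1,271.11 − $215.24 = $1,055.87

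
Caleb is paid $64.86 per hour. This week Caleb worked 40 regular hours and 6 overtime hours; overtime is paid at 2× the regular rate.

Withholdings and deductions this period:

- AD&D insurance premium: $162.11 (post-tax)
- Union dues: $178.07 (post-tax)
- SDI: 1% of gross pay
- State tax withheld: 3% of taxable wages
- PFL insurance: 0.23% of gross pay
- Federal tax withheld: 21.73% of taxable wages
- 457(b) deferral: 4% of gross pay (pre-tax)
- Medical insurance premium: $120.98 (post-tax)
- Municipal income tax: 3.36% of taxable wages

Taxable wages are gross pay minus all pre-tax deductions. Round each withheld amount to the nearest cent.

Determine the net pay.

Regular pay: 40 × $64.86 = $2,594.40
Overtime pay: 6 × $64.86 × 2 = $778.32
Gross pay = $2,594.40 + $778.32 = $3,372.72
457(b) deferral: $3,372.72 × 0.04 = $134.91
Taxable wages = $3,372.72 − $134.91 = $3,237.81
State tax withheld: $3,237.81 × 0.03 = $97.13
Federal tax withheld: $3,237.81 × 0.2173 = $703.58
Municipal income tax: $3,237.81 × 0.0336 = $108.79
SDI: $3,372.72 × 0.01 = $33.73
PFL insurance: $3,372.72 × 0.0023 = $7.76
AD&D insurance premium: $162.11
Union dues: $178.07
Medical insurance premium: $120.98
Total deductions = $134.91 + $97.13 + $703.58 + $108.79 + $33.73 + $7.76 + $162.11 + $178.07 + $120.98 = $1,547.06
Net pay = $3,372.72 − $1,547.06 = $1,825.66

$1,825.66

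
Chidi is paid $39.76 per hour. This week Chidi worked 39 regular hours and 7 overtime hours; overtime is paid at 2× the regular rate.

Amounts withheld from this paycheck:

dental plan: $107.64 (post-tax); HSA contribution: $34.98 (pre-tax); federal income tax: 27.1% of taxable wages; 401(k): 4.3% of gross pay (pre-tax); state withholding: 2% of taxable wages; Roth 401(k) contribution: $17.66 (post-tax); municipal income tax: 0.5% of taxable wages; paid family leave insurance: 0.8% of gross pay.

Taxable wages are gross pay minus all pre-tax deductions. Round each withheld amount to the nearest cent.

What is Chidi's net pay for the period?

$1,252.95

Regular pay: 39 × $39.76 = $1,550.64
Overtime pay: 7 × $39.76 × 2 = $556.64
Gross pay = $1,550.64 + $556.64 = $2,107.28
401(k): $2,107.28 × 0.043 = $90.61
HSA contribution: $34.98
Pre-tax total = $90.61 + $34.98 = $125.59
Taxable wages = $2,107.28 − $125.59 = $1,981.69
Municipal income tax: $1,981.69 × 0.005 = $9.91
Federal income tax: $1,981.69 × 0.271 = $537.04
State withholding: $1,981.69 × 0.02 = $39.63
Paid family leave insurance: $2,107.28 × 0.008 = $16.86
Roth 401(k) contribution: $17.66
Dental plan: $107.64
Total deductions = $90.61 + $34.98 + $9.91 + $537.04 + $39.63 + $16.86 + $17.66 + $107.64 = $854.33
Net pay = $2,107.28 − $854.33 = $1,252.95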